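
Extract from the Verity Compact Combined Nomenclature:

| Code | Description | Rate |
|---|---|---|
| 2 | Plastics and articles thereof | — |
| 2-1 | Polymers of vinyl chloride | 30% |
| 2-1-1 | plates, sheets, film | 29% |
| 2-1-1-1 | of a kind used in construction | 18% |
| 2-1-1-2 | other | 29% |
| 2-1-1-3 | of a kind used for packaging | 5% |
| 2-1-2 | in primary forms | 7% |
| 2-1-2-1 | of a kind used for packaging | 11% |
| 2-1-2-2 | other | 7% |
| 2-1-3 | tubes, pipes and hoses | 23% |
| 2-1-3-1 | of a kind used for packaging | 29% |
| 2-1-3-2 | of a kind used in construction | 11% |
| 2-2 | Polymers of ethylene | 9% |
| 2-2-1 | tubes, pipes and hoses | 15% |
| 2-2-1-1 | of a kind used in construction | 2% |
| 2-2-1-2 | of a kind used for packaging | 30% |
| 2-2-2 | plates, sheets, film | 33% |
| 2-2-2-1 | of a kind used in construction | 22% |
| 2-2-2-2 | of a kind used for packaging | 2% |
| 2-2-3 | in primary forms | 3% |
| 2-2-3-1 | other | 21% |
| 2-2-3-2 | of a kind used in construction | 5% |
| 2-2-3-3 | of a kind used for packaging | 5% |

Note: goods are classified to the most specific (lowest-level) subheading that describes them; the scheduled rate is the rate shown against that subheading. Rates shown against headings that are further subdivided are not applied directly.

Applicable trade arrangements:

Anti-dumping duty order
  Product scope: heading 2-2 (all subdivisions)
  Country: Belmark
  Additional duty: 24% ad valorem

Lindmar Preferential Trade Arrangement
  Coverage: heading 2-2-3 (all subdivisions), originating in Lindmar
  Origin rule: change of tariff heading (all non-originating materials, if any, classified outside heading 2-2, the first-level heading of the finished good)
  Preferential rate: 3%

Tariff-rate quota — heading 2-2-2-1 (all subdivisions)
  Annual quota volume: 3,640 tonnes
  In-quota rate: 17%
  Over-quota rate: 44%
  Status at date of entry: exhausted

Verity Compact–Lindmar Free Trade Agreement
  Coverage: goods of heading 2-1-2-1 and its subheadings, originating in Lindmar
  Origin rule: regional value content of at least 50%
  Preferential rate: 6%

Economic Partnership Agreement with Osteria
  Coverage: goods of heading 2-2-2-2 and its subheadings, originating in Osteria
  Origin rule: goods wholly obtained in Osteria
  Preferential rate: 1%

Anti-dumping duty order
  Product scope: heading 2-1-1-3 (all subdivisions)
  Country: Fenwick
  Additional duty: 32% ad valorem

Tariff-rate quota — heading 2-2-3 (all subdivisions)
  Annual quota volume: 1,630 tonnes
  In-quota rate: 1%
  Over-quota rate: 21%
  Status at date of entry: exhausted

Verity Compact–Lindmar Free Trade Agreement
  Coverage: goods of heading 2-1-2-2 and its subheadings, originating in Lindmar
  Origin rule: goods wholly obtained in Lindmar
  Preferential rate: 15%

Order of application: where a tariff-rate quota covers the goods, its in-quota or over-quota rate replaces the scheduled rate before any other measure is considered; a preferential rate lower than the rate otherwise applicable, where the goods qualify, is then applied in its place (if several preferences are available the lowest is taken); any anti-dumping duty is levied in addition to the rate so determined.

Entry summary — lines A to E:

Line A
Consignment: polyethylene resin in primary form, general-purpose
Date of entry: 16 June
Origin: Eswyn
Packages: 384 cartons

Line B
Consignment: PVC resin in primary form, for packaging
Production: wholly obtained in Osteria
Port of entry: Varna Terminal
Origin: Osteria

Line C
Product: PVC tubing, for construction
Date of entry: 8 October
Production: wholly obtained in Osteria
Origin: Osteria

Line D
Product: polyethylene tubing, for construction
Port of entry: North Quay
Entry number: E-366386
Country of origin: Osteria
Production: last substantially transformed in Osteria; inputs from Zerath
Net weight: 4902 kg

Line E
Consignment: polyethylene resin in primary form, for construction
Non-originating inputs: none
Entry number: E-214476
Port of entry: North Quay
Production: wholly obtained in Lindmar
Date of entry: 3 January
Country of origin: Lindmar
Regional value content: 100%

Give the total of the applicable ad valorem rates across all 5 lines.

48%

Line A: polyethylene → 2-2; resin in primary form → 2-2-3; general-purpose → 2-2-3-1. Scheduled 21%. quota on 2-2-3 exhausted → over-quota 21%. → 21%.
Line B: PVC → 2-1; resin in primary form → 2-1-2; for packaging → 2-1-2-1. Scheduled 11%. Osteria agreement on 2-2-2-2: 2-1-2-1 not covered. → 11%.
Line C: PVC → 2-1; tubing → 2-1-3; for construction → 2-1-3-2. Scheduled 11%. Osteria agreement on 2-2-2-2: 2-1-3-2 not covered. → 11%.
Line D: polyethylene → 2-2; tubing → 2-2-1; for construction → 2-2-1-1. Scheduled 2%. Osteria agreement on 2-2-2-2: 2-2-1-1 not covered. → 2%.
Line E: polyethylene → 2-2; resin in primary form → 2-2-3; for construction → 2-2-3-2. Scheduled 5%. quota on 2-2-3 exhausted → over-quota 21%; Lindmar agreement on 2-2-3: CTH met → 3% available; Lindmar agreement on 2-1-2-1: 2-2-3-2 not covered; Lindmar agreement on 2-1-2-2: 2-2-3-2 not covered; preferential 3%. → 3%.
Sum: 21% + 11% + 11% + 2% + 3% = 48%.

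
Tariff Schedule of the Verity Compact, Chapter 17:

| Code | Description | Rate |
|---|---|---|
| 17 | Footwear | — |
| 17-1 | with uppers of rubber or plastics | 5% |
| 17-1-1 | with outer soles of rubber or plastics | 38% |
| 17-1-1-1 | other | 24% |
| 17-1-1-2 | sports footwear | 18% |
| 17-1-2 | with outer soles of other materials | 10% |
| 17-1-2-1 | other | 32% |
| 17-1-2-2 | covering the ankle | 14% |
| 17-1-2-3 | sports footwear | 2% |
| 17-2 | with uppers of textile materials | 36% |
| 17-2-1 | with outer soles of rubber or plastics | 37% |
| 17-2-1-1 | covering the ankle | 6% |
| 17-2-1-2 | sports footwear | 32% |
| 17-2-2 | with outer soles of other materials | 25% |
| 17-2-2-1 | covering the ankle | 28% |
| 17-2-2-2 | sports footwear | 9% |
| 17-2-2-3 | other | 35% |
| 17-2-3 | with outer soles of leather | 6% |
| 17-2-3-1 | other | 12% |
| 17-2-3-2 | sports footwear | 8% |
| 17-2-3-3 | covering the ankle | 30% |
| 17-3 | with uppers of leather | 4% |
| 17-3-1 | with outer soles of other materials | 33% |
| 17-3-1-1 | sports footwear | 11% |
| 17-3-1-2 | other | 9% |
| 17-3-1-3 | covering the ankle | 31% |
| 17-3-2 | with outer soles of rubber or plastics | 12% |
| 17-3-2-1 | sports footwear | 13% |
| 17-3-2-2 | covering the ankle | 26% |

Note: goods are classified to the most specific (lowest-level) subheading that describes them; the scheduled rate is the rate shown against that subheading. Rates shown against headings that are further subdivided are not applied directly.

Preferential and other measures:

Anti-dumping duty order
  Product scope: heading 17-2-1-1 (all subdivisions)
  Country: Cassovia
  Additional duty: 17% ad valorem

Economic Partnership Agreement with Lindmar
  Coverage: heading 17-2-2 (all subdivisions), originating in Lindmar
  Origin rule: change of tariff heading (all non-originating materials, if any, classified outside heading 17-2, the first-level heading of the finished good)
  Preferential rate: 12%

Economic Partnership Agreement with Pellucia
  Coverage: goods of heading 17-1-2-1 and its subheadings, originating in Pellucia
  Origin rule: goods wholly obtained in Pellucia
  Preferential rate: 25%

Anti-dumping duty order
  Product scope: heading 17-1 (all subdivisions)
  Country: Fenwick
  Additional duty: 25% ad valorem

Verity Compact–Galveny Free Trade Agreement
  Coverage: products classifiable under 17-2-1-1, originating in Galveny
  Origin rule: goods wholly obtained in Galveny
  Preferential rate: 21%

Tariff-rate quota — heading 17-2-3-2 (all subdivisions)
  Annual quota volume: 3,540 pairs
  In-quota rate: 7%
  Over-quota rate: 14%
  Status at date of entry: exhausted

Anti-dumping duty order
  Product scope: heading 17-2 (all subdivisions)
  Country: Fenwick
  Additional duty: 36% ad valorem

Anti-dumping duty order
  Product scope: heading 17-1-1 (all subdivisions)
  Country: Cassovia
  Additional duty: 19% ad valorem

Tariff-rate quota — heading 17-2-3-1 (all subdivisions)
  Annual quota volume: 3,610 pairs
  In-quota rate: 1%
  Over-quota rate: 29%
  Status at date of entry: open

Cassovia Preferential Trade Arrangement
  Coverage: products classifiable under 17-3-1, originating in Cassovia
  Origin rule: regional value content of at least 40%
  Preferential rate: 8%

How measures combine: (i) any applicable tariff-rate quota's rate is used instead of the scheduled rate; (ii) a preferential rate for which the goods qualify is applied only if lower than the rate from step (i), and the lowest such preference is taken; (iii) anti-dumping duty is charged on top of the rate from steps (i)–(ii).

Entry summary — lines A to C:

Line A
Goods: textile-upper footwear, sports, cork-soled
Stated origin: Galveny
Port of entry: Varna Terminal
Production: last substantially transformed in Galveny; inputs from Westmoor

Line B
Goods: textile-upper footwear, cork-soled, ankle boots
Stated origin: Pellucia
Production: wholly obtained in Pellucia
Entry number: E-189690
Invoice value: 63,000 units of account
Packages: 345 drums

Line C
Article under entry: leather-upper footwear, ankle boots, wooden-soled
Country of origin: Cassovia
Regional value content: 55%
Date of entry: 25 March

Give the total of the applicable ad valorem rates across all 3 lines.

Line A: textile-upper → 17-2; cork-soled → 17-2-2; sports → 17-2-2-2. Scheduled 9%. Galveny agreement on 17-2-1-1: 17-2-2-2 not covered. → 9%.
Line B: textile-upper → 17-2; cork-soled → 17-2-2; ankle boots → 17-2-2-1. Scheduled 28%. Pellucia agreement on 17-1-2-1: 17-2-2-1 not covered. → 28%.
Line C: leather-upper → 17-3; wooden-soled → 17-3-1; ankle boots → 17-3-1-3. Scheduled 31%. Cassovia agreement on 17-3-1: RVC ≥ 40% → 8% available; preferential 8%. → 8%.
Sum: 9% + 28% + 8% = 45%.

45%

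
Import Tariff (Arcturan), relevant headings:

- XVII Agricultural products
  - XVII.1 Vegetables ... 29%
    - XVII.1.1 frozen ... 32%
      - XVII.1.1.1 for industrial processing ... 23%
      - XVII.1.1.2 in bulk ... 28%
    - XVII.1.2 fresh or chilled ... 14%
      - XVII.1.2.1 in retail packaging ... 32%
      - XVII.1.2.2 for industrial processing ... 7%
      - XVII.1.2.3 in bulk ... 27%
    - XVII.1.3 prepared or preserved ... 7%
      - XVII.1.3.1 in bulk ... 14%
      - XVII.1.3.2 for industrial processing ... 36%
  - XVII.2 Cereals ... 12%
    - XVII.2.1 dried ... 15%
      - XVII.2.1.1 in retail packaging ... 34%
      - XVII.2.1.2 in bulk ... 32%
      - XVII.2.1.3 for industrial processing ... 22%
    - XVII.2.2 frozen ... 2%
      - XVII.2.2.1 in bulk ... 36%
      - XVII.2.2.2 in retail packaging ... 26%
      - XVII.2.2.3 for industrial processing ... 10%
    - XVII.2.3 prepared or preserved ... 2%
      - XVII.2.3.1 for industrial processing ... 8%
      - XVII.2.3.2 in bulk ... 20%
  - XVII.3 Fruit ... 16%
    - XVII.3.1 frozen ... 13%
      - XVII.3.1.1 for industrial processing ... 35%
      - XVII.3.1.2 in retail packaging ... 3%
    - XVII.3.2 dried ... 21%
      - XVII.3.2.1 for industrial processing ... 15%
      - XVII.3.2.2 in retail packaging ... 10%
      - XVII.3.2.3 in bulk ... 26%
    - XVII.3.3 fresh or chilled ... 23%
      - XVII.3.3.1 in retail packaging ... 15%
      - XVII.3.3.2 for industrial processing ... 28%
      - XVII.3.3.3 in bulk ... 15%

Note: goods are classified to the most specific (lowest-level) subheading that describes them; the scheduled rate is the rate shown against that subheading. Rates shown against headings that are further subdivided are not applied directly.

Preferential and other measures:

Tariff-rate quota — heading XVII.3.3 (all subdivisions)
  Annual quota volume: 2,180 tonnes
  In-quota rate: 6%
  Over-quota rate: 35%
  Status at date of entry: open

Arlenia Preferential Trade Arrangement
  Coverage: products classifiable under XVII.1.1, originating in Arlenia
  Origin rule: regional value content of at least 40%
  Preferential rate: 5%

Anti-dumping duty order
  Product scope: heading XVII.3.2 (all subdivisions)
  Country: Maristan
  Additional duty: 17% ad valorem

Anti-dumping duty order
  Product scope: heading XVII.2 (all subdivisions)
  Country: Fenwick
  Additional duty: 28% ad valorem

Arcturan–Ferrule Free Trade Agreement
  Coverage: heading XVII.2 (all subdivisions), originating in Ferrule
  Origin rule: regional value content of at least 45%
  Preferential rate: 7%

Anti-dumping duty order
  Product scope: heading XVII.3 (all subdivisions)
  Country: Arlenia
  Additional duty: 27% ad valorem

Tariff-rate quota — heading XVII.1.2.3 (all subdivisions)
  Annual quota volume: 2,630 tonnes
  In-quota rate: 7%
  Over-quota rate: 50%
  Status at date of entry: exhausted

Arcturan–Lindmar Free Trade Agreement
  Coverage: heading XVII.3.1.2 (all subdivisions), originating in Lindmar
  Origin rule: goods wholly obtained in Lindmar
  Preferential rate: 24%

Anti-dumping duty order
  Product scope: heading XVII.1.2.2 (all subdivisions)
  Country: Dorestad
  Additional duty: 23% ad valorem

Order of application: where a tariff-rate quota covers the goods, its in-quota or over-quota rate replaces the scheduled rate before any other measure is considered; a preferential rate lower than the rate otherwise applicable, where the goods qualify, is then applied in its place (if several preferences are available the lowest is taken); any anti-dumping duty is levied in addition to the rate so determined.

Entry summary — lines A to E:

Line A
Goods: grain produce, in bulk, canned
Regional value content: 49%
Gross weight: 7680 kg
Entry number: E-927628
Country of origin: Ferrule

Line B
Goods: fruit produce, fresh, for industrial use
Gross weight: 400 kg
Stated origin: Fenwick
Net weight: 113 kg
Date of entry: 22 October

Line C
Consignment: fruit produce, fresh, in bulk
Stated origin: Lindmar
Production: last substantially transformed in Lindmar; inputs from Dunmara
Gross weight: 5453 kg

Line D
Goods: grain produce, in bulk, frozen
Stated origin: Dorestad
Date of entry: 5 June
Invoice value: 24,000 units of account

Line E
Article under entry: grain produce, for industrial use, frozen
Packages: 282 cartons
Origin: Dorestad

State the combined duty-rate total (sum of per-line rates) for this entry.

Line A: grain → XVII.2; canned → XVII.2.3; in bulk → XVII.2.3.2. Scheduled 20%. Ferrule agreement on XVII.2: RVC ≥ 45% → 7% available; preferential 7%. → 7%.
Line B: fruit → XVII.3; fresh → XVII.3.3; for industrial use → XVII.3.3.2. Scheduled 28%. quota on XVII.3.3 open → in-quota 6%. → 6%.
Line C: fruit → XVII.3; fresh → XVII.3.3; in bulk → XVII.3.3.3. Scheduled 15%. quota on XVII.3.3 open → in-quota 6%; Lindmar agreement on XVII.3.1.2: XVII.3.3.3 not covered. → 6%.
Line D: grain → XVII.2; frozen → XVII.2.2; in bulk → XVII.2.2.1. Scheduled 36%. No special measure applies. → 36%.
Line E: grain → XVII.2; frozen → XVII.2.2; for industrial use → XVII.2.2.3. Scheduled 10%. No special measure applies. → 10%.
Sum: 7% + 6% + 6% + 36% + 10% = 65%.

65%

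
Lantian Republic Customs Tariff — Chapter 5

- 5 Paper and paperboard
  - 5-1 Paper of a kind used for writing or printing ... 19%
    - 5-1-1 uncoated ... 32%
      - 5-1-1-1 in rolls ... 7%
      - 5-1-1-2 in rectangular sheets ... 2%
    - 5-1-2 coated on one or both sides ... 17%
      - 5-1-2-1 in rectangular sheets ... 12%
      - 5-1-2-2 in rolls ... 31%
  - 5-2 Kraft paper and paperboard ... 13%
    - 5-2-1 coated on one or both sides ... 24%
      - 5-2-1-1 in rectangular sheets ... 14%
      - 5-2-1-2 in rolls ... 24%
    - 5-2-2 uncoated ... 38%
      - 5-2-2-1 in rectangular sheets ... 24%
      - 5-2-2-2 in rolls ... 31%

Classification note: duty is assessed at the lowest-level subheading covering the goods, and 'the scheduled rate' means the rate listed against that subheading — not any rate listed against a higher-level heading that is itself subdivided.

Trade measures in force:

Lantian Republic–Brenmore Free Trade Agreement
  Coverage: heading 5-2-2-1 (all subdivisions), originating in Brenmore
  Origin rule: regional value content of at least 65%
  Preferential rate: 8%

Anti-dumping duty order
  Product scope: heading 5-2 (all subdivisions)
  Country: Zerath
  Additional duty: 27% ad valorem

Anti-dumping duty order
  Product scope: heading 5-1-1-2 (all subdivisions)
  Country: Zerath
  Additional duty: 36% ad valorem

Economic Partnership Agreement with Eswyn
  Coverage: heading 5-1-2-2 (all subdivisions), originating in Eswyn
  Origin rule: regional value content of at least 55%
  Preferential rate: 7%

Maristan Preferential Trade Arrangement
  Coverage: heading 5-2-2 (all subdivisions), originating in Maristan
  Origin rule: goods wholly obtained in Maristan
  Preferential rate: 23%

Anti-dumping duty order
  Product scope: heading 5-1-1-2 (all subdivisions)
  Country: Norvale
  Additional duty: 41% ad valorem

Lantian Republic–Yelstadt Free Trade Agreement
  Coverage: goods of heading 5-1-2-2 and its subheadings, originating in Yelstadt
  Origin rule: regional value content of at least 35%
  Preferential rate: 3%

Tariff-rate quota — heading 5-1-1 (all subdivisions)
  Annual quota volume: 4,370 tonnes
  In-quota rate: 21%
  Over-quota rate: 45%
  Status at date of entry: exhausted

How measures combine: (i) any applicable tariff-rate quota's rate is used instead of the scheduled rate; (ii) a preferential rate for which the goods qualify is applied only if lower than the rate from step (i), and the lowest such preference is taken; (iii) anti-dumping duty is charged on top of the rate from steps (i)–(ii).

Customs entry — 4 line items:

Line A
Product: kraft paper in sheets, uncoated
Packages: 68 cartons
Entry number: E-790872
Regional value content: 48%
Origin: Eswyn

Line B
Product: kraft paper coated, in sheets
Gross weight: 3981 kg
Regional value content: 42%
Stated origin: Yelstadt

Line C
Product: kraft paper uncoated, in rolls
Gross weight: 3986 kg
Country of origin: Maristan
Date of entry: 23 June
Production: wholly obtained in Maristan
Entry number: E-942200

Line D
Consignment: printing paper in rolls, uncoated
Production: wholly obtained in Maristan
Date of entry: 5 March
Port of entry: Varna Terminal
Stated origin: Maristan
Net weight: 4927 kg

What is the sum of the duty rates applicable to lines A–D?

106%

Line A: kraft paper → 5-2; uncoated → 5-2-2; in sheets → 5-2-2-1. Scheduled 24%. Eswyn agreement on 5-1-2-2: 5-2-2-1 not covered. → 24%.
Line B: kraft paper → 5-2; coated → 5-2-1; in sheets → 5-2-1-1. Scheduled 14%. Yelstadt agreement on 5-1-2-2: 5-2-1-1 not covered. → 14%.
Line C: kraft paper → 5-2; uncoated → 5-2-2; in rolls → 5-2-2-2. Scheduled 31%. Maristan agreement on 5-2-2: wholly obtained → 23% available; preferential 23%. → 23%.
Line D: printing paper → 5-1; uncoated → 5-1-1; in rolls → 5-1-1-1. Scheduled 7%. quota on 5-1-1 exhausted → over-quota 45%; Maristan agreement on 5-2-2: 5-1-1-1 not covered. → 45%.
Sum: 24% + 14% + 23% + 45% = 106%.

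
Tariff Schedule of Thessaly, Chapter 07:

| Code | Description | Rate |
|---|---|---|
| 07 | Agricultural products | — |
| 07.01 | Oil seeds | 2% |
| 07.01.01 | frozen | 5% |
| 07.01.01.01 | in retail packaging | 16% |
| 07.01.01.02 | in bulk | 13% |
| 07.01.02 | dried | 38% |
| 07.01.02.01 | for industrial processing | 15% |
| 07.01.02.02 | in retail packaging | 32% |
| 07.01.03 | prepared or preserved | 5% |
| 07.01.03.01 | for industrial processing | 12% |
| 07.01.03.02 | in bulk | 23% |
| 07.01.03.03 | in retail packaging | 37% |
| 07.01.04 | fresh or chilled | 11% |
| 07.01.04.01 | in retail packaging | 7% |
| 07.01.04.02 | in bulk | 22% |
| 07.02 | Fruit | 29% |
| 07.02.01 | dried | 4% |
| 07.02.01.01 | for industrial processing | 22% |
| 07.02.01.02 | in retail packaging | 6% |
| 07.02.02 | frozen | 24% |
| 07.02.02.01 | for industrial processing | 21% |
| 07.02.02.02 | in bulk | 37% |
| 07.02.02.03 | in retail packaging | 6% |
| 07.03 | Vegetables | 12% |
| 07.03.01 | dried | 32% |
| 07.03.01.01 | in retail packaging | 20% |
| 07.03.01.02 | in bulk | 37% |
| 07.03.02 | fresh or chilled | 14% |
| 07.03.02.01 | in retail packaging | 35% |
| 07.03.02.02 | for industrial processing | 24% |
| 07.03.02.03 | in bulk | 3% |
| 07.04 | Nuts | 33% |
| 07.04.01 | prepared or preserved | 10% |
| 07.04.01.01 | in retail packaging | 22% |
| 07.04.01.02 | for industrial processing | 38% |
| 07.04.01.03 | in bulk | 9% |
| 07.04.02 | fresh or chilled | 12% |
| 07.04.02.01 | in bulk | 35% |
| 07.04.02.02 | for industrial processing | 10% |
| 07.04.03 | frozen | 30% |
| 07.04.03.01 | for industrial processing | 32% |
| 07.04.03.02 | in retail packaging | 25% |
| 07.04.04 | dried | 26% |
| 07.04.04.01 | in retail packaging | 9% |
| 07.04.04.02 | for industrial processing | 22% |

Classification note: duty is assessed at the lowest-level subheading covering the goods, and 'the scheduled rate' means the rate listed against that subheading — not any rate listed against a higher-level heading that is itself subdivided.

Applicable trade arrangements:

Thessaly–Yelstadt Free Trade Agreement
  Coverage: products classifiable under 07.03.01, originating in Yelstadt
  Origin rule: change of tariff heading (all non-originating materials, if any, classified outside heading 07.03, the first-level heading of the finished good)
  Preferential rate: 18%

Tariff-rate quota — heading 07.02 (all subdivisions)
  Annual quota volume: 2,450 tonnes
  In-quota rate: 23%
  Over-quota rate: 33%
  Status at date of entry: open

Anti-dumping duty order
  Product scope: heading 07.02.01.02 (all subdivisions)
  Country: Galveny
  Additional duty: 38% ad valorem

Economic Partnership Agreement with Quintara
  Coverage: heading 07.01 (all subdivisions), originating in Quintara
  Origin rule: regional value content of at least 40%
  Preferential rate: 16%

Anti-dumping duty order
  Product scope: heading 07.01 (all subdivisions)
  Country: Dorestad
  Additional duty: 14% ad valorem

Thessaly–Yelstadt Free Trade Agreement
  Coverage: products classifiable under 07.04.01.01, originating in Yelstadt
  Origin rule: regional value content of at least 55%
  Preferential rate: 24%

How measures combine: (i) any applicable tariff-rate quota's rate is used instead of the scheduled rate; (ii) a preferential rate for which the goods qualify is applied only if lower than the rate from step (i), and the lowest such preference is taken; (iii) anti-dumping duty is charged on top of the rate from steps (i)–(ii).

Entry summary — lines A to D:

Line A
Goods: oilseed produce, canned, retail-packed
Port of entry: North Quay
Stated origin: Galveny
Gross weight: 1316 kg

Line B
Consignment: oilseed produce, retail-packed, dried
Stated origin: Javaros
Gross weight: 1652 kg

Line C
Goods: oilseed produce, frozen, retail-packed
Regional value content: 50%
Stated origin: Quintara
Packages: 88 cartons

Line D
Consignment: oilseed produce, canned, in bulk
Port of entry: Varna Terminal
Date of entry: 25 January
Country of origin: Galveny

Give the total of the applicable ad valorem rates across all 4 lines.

108%

Line A: oilseed → 07.01; canned → 07.01.03; retail-packed → 07.01.03.03. Scheduled 37%. No special measure applies. → 37%.
Line B: oilseed → 07.01; dried → 07.01.02; retail-packed → 07.01.02.02. Scheduled 32%. No special measure applies. → 32%.
Line C: oilseed → 07.01; frozen → 07.01.01; retail-packed → 07.01.01.01. Scheduled 16%. Quintara agreement on 07.01: RVC ≥ 40% → 16% available; preference 16% not lower than 16% → no reduction. → 16%.
Line D: oilseed → 07.01; canned → 07.01.03; in bulk → 07.01.03.02. Scheduled 23%. No special measure applies. → 23%.
Sum: 37% + 32% + 16% + 23% = 108%.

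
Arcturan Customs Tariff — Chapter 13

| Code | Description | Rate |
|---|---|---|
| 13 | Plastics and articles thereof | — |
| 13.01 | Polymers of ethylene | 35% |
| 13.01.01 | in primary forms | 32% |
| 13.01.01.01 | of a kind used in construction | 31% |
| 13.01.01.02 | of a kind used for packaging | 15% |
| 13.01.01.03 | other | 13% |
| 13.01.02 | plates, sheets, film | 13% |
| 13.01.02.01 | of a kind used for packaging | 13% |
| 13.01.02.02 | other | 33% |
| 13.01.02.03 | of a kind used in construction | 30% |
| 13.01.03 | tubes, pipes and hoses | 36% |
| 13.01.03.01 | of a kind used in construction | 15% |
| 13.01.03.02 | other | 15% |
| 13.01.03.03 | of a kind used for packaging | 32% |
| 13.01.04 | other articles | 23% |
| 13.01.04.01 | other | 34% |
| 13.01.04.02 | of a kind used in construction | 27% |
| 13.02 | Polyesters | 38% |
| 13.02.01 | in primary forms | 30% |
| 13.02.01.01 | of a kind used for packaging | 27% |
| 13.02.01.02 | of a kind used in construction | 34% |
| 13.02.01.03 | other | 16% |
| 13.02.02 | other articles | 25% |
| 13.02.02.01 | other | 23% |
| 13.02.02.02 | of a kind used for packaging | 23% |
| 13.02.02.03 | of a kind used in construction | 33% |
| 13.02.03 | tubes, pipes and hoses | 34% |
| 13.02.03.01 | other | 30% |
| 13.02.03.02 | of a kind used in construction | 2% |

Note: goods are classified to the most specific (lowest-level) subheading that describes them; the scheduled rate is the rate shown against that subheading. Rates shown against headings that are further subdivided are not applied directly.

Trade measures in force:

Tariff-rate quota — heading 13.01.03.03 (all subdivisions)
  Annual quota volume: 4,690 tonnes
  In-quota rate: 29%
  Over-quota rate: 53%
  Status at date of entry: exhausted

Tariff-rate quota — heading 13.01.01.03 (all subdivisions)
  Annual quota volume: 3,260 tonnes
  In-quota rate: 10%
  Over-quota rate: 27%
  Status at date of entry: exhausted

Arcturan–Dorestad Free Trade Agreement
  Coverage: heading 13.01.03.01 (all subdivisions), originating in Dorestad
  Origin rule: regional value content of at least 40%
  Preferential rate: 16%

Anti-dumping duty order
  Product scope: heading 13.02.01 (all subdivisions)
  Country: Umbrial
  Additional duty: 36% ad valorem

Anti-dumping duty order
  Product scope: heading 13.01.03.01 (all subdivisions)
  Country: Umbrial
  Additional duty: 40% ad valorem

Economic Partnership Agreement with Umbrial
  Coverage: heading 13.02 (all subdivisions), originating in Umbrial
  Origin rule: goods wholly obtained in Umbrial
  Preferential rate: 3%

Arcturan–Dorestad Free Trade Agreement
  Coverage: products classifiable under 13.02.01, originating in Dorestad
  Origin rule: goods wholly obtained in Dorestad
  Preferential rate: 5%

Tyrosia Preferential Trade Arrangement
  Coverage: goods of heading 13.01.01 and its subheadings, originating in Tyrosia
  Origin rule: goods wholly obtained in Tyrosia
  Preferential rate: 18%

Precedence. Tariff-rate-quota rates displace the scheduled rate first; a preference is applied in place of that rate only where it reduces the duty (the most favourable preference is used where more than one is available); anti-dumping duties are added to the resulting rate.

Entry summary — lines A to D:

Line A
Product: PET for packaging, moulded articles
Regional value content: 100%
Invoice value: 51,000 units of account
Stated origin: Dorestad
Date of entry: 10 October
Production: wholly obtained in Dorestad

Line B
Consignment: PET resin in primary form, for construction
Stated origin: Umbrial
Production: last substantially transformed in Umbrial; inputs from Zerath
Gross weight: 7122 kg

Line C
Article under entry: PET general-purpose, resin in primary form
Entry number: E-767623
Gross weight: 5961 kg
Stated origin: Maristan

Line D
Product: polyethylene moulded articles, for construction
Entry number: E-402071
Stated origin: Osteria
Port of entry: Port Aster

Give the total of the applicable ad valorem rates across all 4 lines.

136%

Line A: PET → 13.02; moulded articles → 13.02.02; for packaging → 13.02.02.02. Scheduled 23%. Dorestad agreement on 13.01.03.01: 13.02.02.02 not covered; Dorestad agreement on 13.02.01: 13.02.02.02 not covered. → 23%.
Line B: PET → 13.02; resin in primary form → 13.02.01; for construction → 13.02.01.02. Scheduled 34%. Umbrial agreement on 13.02: not wholly obtained; anti-dumping (Umbrial, 13.02.01): +36%; total 34% + 36% = 70%. → 70%.
Line C: PET → 13.02; resin in primary form → 13.02.01; general-purpose → 13.02.01.03. Scheduled 16%. No special measure applies. → 16%.
Line D: polyethylene → 13.01; moulded articles → 13.01.04; for construction → 13.01.04.02. Scheduled 27%. No special measure applies. → 27%.
Sum: 23% + 70% + 16% + 27% = 136%.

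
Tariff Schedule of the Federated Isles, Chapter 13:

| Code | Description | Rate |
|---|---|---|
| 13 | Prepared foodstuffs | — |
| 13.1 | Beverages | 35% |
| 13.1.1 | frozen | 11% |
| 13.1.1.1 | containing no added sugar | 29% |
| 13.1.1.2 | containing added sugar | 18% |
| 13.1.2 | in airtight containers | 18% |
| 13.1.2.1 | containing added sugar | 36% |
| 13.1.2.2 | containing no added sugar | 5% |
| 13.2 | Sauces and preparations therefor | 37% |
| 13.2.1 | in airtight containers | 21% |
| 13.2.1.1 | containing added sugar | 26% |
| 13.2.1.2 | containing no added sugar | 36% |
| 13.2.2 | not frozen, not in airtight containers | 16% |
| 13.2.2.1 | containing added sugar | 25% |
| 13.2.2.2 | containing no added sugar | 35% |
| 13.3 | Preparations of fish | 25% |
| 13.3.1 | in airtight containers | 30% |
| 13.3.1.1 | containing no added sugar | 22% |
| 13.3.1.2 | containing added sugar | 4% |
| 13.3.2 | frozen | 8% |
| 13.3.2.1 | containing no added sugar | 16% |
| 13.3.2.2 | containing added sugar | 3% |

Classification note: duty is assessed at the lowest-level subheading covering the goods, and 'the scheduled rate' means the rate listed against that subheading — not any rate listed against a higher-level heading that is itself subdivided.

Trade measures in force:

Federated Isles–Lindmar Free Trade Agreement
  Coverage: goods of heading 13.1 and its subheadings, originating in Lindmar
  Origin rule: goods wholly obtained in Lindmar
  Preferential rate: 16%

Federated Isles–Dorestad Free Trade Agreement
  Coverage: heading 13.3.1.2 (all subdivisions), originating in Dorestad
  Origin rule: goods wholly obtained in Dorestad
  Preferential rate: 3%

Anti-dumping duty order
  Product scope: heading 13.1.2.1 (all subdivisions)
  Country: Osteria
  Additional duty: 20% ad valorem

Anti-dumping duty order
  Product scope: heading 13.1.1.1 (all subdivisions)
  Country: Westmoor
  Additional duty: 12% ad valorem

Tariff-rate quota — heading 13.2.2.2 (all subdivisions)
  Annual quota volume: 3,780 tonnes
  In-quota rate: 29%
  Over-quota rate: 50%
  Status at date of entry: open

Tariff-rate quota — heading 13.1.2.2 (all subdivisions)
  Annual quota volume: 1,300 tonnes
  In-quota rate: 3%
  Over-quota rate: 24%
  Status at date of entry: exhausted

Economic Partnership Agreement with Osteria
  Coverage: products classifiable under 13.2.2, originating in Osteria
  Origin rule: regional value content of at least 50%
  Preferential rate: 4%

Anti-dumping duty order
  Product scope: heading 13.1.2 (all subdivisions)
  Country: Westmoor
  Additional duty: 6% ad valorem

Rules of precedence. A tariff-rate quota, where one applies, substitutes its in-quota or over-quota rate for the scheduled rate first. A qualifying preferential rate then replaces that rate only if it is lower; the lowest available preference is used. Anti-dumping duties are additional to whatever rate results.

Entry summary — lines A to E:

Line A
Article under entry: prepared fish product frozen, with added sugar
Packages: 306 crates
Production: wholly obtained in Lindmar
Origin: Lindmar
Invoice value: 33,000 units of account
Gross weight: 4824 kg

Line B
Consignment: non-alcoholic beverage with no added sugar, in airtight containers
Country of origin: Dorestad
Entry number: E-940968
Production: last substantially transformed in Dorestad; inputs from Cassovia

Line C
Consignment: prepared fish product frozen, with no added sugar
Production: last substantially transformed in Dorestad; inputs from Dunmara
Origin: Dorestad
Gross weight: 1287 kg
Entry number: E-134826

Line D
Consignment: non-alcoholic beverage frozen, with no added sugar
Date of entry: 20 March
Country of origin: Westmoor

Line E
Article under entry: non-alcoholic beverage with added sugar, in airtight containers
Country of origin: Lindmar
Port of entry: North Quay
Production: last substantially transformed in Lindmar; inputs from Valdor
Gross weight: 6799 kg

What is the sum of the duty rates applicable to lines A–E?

120%

Line A: prepared fish product → 13.3; frozen → 13.3.2; with added sugar → 13.3.2.2. Scheduled 3%. Lindmar agreement on 13.1: 13.3.2.2 not covered. → 3%.
Line B: non-alcoholic beverage → 13.1; in airtight containers → 13.1.2; with no added sugar → 13.1.2.2. Scheduled 5%. quota on 13.1.2.2 exhausted → over-quota 24%; Dorestad agreement on 13.3.1.2: 13.1.2.2 not covered. → 24%.
Line C: prepared fish product → 13.3; frozen → 13.3.2; with no added sugar → 13.3.2.1. Scheduled 16%. Dorestad agreement on 13.3.1.2: 13.3.2.1 not covered. → 16%.
Line D: non-alcoholic beverage → 13.1; frozen → 13.1.1; with no added sugar → 13.1.1.1. Scheduled 29%. anti-dumping (Westmoor, 13.1.1.1): +12%; total 29% + 12% = 41%. → 41%.
Line E: non-alcoholic beverage → 13.1; in airtight containers → 13.1.2; with added sugar → 13.1.2.1. Scheduled 36%. Lindmar agreement on 13.1: not wholly obtained. → 36%.
Sum: 3% + 24% + 16% + 41% + 36% = 120%.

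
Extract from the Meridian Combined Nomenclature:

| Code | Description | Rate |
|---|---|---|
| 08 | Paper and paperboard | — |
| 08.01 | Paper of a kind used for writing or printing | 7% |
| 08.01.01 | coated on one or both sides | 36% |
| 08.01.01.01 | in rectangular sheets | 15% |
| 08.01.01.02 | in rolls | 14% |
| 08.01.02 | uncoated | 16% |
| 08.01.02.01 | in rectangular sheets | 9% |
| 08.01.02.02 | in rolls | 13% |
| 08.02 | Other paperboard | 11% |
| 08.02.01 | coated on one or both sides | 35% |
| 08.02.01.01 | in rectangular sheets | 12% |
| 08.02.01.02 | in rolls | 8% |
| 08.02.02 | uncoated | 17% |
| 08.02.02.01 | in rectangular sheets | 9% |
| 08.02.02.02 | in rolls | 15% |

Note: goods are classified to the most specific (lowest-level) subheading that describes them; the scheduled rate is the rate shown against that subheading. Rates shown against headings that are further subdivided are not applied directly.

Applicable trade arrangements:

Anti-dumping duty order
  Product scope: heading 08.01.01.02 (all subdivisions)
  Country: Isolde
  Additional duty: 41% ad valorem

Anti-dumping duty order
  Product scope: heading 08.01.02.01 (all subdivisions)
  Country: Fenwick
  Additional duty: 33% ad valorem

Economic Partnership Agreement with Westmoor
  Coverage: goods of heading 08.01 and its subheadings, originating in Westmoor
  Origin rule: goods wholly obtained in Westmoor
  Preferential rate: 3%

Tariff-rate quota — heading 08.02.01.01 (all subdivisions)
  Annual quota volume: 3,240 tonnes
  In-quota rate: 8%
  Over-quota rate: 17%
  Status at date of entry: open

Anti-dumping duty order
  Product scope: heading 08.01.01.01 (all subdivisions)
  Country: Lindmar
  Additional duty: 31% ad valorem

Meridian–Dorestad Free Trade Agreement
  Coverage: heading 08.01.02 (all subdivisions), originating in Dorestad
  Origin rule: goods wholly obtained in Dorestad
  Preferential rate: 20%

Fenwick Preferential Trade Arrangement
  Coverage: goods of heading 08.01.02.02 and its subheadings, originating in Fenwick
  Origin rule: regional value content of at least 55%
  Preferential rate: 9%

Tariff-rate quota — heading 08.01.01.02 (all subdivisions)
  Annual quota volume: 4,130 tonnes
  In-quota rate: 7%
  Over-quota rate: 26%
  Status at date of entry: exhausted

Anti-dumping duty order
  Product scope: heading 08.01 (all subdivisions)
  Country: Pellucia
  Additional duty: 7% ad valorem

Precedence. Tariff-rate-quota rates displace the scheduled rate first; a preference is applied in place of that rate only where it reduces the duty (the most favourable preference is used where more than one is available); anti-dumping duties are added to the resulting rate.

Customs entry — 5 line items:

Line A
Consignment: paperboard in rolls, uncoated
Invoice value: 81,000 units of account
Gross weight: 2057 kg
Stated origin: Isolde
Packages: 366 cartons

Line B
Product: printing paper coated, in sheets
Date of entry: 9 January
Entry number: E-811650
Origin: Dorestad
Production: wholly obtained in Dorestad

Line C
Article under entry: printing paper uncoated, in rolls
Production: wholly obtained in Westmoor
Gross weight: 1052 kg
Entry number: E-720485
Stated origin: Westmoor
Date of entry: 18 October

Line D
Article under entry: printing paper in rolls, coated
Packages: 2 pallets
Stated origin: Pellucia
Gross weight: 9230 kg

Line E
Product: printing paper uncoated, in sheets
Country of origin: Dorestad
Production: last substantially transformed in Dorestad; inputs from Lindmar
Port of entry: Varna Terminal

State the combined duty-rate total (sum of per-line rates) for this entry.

Line A: paperboard → 08.02; uncoated → 08.02.02; in rolls → 08.02.02.02. Scheduled 15%. No special measure applies. → 15%.
Line B: printing paper → 08.01; coated → 08.01.01; in sheets → 08.01.01.01. Scheduled 15%. Dorestad agreement on 08.01.02: 08.01.01.01 not covered. → 15%.
Line C: printing paper → 08.01; uncoated → 08.01.02; in rolls → 08.01.02.02. Scheduled 13%. Westmoor agreement on 08.01: wholly obtained → 3% available; preferential 3%. → 3%.
Line D: printing paper → 08.01; coated → 08.01.01; in rolls → 08.01.01.02. Scheduled 14%. quota on 08.01.01.02 exhausted → over-quota 26%; anti-dumping (Pellucia, 08.01): +7%; total 26% + 7% = 33%. → 33%.
Line E: printing paper → 08.01; uncoated → 08.01.02; in sheets → 08.01.02.01. Scheduled 9%. Dorestad agreement on 08.01.02: not wholly obtained. → 9%.
Sum: 15% + 15% + 3% + 33% + 9% = 75%.

75%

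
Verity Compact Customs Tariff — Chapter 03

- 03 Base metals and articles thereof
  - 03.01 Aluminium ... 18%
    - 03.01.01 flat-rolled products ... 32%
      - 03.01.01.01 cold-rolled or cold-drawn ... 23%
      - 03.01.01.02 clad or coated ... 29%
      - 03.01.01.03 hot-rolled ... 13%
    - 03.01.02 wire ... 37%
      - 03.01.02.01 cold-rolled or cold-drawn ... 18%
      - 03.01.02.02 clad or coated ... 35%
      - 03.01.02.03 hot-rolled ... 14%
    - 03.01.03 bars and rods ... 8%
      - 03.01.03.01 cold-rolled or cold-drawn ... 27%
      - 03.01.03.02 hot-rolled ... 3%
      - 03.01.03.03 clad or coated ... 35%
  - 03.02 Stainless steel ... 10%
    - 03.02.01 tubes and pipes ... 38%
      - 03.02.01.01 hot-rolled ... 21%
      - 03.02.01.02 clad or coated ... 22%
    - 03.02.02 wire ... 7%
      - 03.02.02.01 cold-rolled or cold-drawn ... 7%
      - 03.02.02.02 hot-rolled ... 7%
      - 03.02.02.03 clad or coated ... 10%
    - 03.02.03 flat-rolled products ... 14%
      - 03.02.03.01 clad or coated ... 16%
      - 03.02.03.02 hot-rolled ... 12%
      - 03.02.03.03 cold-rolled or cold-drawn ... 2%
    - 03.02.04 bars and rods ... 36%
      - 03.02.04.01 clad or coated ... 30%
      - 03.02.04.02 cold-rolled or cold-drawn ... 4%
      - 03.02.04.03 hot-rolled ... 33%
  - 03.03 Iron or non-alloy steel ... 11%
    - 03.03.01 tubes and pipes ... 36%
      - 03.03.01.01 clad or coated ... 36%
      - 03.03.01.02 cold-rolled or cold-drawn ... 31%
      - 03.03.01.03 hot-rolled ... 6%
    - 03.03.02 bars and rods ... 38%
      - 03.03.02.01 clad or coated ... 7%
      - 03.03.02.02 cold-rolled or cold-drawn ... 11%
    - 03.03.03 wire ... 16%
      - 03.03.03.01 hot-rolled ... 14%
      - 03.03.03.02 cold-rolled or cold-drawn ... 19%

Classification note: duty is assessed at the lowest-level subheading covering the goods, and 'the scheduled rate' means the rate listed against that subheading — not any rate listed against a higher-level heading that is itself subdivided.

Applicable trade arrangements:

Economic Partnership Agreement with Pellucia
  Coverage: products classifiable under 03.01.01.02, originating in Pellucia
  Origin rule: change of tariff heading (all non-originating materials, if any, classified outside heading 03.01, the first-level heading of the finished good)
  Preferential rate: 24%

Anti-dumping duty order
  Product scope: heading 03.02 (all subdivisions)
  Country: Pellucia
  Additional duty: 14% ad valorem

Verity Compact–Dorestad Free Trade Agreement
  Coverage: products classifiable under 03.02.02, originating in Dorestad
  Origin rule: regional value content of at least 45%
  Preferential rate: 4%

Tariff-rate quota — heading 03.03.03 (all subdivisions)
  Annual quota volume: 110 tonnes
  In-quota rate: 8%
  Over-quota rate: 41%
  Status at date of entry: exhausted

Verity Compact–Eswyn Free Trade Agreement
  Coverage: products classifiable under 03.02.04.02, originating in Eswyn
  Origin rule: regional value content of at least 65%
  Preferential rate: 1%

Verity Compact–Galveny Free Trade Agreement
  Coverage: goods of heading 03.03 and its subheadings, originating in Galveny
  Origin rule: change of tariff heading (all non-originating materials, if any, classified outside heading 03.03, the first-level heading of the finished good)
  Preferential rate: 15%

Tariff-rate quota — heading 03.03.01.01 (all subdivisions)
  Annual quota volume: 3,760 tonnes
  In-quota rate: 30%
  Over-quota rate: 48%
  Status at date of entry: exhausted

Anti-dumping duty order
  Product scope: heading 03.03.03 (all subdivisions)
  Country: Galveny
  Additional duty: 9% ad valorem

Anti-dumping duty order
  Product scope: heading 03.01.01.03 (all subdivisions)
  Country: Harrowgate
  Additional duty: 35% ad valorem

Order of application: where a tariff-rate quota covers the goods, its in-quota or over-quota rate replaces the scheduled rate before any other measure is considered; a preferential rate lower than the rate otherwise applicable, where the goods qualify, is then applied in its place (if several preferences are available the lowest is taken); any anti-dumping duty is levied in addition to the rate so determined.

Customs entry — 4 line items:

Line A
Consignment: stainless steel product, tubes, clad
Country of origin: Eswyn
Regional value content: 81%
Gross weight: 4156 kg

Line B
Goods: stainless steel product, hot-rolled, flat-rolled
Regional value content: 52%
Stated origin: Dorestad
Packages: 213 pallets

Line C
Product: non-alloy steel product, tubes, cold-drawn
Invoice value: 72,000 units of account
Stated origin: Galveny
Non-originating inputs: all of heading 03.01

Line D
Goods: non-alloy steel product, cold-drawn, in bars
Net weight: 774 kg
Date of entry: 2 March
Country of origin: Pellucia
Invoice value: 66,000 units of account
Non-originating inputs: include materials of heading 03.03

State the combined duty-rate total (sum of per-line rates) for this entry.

Line A: stainless steel → 03.02; tubes → 03.02.01; clad → 03.02.01.02. Scheduled 22%. Eswyn agreement on 03.02.04.02: 03.02.01.02 not covered. → 22%.
Line B: stainless steel → 03.02; flat-rolled → 03.02.03; hot-rolled → 03.02.03.02. Scheduled 12%. Dorestad agreement on 03.02.02: 03.02.03.02 not covered. → 12%.
Line C: non-alloy steel → 03.03; tubes → 03.03.01; cold-drawn → 03.03.01.02. Scheduled 31%. Galveny agreement on 03.03: CTH met → 15% available; preferential 15%. → 15%.
Line D: non-alloy steel → 03.03; in bars → 03.03.02; cold-drawn → 03.03.02.02. Scheduled 11%. Pellucia agreement on 03.01.01.02: 03.03.02.02 not covered. → 11%.
Sum: 22% + 12% + 15% + 11% = 60%.

60%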